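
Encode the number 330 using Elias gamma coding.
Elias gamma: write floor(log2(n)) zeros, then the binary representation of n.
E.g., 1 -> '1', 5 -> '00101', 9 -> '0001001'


num_bits = floor(log2(330)) + 1 = 9
leading_zeros = num_bits - 1 = 8
binary(330) = 101001010

Elias gamma(330) = '00000000' + '101001010' = 00000000101001010 (17 bits)


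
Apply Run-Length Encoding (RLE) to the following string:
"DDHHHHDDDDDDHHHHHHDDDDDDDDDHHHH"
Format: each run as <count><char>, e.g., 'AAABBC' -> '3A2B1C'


Scanning runs left to right:
  i=0: run of 'D' x 2 -> '2D'
  i=2: run of 'H' x 4 -> '4H'
  i=6: run of 'D' x 6 -> '6D'
  i=12: run of 'H' x 6 -> '6H'
  i=18: run of 'D' x 9 -> '9D'
  i=27: run of 'H' x 4 -> '4H'

RLE = 2D4H6D6H9D4H


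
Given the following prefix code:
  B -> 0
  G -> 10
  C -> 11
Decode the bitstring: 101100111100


Decoding step by step:
Bits 10 -> G
Bits 11 -> C
Bits 0 -> B
Bits 0 -> B
Bits 11 -> C
Bits 11 -> C
Bits 0 -> B
Bits 0 -> B


Decoded message: GCBBCCBB


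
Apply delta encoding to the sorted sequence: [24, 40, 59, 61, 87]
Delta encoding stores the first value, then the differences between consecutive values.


First value: 24
Deltas:
  40 - 24 = 16
  59 - 40 = 19
  61 - 59 = 2
  87 - 61 = 26


Delta encoded: [24, 16, 19, 2, 26]


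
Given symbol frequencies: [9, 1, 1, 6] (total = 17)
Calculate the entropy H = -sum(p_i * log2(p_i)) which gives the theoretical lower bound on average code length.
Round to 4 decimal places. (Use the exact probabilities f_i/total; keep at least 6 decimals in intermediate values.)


Per-symbol terms -p_i * log2(p_i) with p_i = f_i/17:
  p = 9/17 = 0.529412: log2(p) = -0.917538, -p*log2(p) = 0.485755
  p = 1/17 = 0.058824: log2(p) = -4.087463, -p*log2(p) = 0.240439
  p = 1/17 = 0.058824: log2(p) = -4.087463, -p*log2(p) = 0.240439
  p = 6/17 = 0.352941: log2(p) = -1.502500, -p*log2(p) = 0.530294
H = 0.485755 + 0.240439 + 0.240439 + 0.530294 = 1.496927

H = 1.4969 bits/symbol


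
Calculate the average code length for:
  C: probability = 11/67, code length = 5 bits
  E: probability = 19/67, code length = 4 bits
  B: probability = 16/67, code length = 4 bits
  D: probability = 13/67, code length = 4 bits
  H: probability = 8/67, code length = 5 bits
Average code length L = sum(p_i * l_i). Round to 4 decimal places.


Weighted contributions p_i * l_i:
  C: (11/67) * 5 = 55/67
  E: (19/67) * 4 = 76/67
  B: (16/67) * 4 = 64/67
  D: (13/67) * 4 = 52/67
  H: (8/67) * 5 = 40/67
Sum = (55 + 76 + 64 + 52 + 40)/67 = 287/67

L = 287/67 = 4.2836 bits/symbol


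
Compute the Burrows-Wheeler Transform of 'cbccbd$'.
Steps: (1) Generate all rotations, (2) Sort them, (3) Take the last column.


Rotations (sorted):
  0: $cbccbd -> last char: d
  1: bccbd$c -> last char: c
  2: bd$cbcc -> last char: c
  3: cbccbd$ -> last char: $
  4: cbd$cbc -> last char: c
  5: ccbd$cb -> last char: b
  6: d$cbccb -> last char: b


BWT = dcc$cbb


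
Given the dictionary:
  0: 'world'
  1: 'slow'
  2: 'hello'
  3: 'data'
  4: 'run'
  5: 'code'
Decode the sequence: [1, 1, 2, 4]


Look up each index in the dictionary:
  1 -> 'slow'
  1 -> 'slow'
  2 -> 'hello'
  4 -> 'run'

Decoded: "slow slow hello run"


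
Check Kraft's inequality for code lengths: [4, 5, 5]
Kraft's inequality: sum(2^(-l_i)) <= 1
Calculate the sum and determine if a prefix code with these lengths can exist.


Sum = 2^(-4) + 2^(-5) + 2^(-5)
    = 0.0625 + 0.03125 + 0.03125
    = 4/32 = 0.125
Since 0.125 <= 1, Kraft's inequality IS satisfied.
A prefix code with these lengths CAN exist.

Kraft sum = 0.125. Satisfied.


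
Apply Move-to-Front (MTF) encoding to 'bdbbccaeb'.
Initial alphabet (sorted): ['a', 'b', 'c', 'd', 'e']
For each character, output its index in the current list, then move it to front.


MTF encoding:
'b': index 1 in ['a', 'b', 'c', 'd', 'e'] -> ['b', 'a', 'c', 'd', 'e']
'd': index 3 in ['b', 'a', 'c', 'd', 'e'] -> ['d', 'b', 'a', 'c', 'e']
'b': index 1 in ['d', 'b', 'a', 'c', 'e'] -> ['b', 'd', 'a', 'c', 'e']
'b': index 0 in ['b', 'd', 'a', 'c', 'e'] -> ['b', 'd', 'a', 'c', 'e']
'c': index 3 in ['b', 'd', 'a', 'c', 'e'] -> ['c', 'b', 'd', 'a', 'e']
'c': index 0 in ['c', 'b', 'd', 'a', 'e'] -> ['c', 'b', 'd', 'a', 'e']
'a': index 3 in ['c', 'b', 'd', 'a', 'e'] -> ['a', 'c', 'b', 'd', 'e']
'e': index 4 in ['a', 'c', 'b', 'd', 'e'] -> ['e', 'a', 'c', 'b', 'd']
'b': index 3 in ['e', 'a', 'c', 'b', 'd'] -> ['b', 'e', 'a', 'c', 'd']


Output: [1, 3, 1, 0, 3, 0, 3, 4, 3]


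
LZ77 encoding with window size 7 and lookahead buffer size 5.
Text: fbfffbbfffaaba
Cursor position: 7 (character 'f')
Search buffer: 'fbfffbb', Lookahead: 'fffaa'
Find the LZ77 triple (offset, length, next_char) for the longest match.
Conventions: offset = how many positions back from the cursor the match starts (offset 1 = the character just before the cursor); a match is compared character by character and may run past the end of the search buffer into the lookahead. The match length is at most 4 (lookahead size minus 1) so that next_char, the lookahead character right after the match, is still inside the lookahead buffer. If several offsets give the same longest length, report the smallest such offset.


Try each offset into the search buffer:
  offset=1 (pos 6, char 'b'): match length 0
  offset=2 (pos 5, char 'b'): match length 0
  offset=3 (pos 4, char 'f'): match length 1
  offset=4 (pos 3, char 'f'): match length 2
  offset=5 (pos 2, char 'f'): match length 3
  offset=6 (pos 1, char 'b'): match length 0
  offset=7 (pos 0, char 'f'): match length 1
Longest match has length 3 at offset 5.
next_char = character at position 7 + 3 = 10 -> 'a'

Best match: offset=5, length=3 (matching 'fff' starting at position 2)
LZ77 triple: (5, 3, 'a')


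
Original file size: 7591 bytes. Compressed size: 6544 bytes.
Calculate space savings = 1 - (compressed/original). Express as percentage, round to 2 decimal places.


ratio = compressed/original = 6544/7591 = 0.862074
savings = 1 - ratio = 1 - 0.862074 = 0.137926
as a percentage: 0.137926 * 100 = 13.79%

Space savings = 1 - 6544/7591 = 13.79%


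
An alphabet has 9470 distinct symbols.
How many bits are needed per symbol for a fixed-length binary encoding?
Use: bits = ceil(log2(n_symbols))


log2(9470) = 13.2091
Bracket: 2^13 = 8192 < 9470 <= 2^14 = 16384
So ceil(log2(9470)) = 14

bits = ceil(log2(9470)) = ceil(13.2091) = 14 bits


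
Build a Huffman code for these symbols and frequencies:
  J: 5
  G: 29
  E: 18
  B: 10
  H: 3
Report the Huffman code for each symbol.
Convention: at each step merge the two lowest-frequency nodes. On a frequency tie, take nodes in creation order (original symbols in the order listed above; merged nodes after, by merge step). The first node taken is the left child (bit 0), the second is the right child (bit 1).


Huffman tree construction:
Step 1: Merge H(3) + J(5) = 8
Step 2: Merge (H+J)(8) + B(10) = 18
Step 3: Merge E(18) + ((H+J)+B)(18) = 36
Step 4: Merge G(29) + (E+((H+J)+B))(36) = 65
Read each symbol's code off the tree from the root (left child = 0, right child = 1).

Codes:
  J: 1101 (length 4)
  G: 0 (length 1)
  E: 10 (length 2)
  B: 111 (length 3)
  H: 1100 (length 4)
Average code length: 127/65 = 1.9538 bits/symbol


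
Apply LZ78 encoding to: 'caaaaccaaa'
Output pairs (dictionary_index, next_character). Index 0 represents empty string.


LZ78 encoding steps:
Dictionary: {0: ''}
Step 1: w='' (idx 0), next='c' -> output (0, 'c'), add 'c' as idx 1
Step 2: w='' (idx 0), next='a' -> output (0, 'a'), add 'a' as idx 2
Step 3: w='a' (idx 2), next='a' -> output (2, 'a'), add 'aa' as idx 3
Step 4: w='a' (idx 2), next='c' -> output (2, 'c'), add 'ac' as idx 4
Step 5: w='c' (idx 1), next='a' -> output (1, 'a'), add 'ca' as idx 5
Step 6: w='aa' (idx 3), end of input -> output (3, '')


Encoded: [(0, 'c'), (0, 'a'), (2, 'a'), (2, 'c'), (1, 'a'), (3, '')]


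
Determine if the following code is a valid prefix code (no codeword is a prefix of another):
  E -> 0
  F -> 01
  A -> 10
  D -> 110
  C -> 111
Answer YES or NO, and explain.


Checking each pair (does one codeword prefix another?):
  E='0' vs F='01': prefix -- VIOLATION

NO -- this is NOT a valid prefix code. E (0) is a prefix of F (01).


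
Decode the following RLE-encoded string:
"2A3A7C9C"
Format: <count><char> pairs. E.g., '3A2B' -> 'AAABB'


Expanding each <count><char> pair:
  2A -> 'AA'
  3A -> 'AAA'
  7C -> 'CCCCCCC'
  9C -> 'CCCCCCCCC'

Decoded = AAAAACCCCCCCCCCCCCCCC


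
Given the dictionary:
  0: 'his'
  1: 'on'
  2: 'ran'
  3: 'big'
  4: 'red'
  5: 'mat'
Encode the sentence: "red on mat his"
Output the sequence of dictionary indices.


Look up each word in the dictionary:
  'red' -> 4
  'on' -> 1
  'mat' -> 5
  'his' -> 0

Encoded: [4, 1, 5, 0]


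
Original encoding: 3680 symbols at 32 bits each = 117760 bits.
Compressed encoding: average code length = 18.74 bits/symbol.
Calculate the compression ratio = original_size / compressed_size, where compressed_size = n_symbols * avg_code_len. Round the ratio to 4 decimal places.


original_size = n_symbols * orig_bits = 3680 * 32 = 117760 bits
compressed_size = n_symbols * avg_code_len = 3680 * 18.74 = 68963.2 bits
ratio = original_size / compressed_size = 117760 / 68963.2 = 1.7076

Compression ratio = 1.7076


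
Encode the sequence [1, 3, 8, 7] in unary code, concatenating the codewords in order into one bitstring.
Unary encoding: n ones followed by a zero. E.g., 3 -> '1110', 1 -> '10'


Encode each number as n ones followed by a terminating 0:
  1 -> 10 (2 bits)
  3 -> 1110 (4 bits)
  8 -> 111111110 (9 bits)
  7 -> 11111110 (8 bits)
Total length = 2 + 4 + 9 + 8 = 23 bits.

Unary([1, 3, 8, 7]) = 10111011111111011111110 (23 bits)


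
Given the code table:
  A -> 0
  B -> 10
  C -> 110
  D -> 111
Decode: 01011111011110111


Decoding:
0 -> A
10 -> B
111 -> D
110 -> C
111 -> D
10 -> B
111 -> D


Result: ABDCDBD


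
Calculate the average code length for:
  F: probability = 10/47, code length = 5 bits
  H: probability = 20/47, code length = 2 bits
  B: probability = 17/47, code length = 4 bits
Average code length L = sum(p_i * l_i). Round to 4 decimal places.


Weighted contributions p_i * l_i:
  F: (10/47) * 5 = 50/47
  H: (20/47) * 2 = 40/47
  B: (17/47) * 4 = 68/47
Sum = (50 + 40 + 68)/47 = 158/47

L = 158/47 = 3.3617 bits/symbol


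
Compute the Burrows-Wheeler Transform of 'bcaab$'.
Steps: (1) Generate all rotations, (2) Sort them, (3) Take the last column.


Rotations (sorted):
  0: $bcaab -> last char: b
  1: aab$bc -> last char: c
  2: ab$bca -> last char: a
  3: b$bcaa -> last char: a
  4: bcaab$ -> last char: $
  5: caab$b -> last char: b


BWT = bcaa$b


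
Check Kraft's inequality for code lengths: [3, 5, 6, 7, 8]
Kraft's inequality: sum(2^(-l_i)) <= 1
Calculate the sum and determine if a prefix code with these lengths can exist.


Sum = 2^(-3) + 2^(-5) + 2^(-6) + 2^(-7) + 2^(-8)
    = 0.125 + 0.03125 + 0.015625 + 0.0078125 + 0.00390625
    = 47/256 = 0.18359375
Since 0.18359375 <= 1, Kraft's inequality IS satisfied.
A prefix code with these lengths CAN exist.

Kraft sum = 0.18359375. Satisfied.


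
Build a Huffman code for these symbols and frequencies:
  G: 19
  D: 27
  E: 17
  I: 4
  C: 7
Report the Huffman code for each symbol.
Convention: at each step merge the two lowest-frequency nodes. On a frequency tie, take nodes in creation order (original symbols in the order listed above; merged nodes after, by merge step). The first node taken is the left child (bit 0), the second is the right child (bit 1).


Huffman tree construction:
Step 1: Merge I(4) + C(7) = 11
Step 2: Merge (I+C)(11) + E(17) = 28
Step 3: Merge G(19) + D(27) = 46
Step 4: Merge ((I+C)+E)(28) + (G+D)(46) = 74
Read each symbol's code off the tree from the root (left child = 0, right child = 1).

Codes:
  G: 10 (length 2)
  D: 11 (length 2)
  E: 01 (length 2)
  I: 000 (length 3)
  C: 001 (length 3)
Average code length: 159/74 = 2.1486 bits/symbol


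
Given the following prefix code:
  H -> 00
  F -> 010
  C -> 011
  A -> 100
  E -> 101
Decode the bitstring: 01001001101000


Decoding step by step:
Bits 010 -> F
Bits 010 -> F
Bits 011 -> C
Bits 010 -> F
Bits 00 -> H


Decoded message: FFCFH


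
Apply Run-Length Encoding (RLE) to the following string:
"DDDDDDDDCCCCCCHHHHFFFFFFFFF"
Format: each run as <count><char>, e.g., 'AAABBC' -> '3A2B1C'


Scanning runs left to right:
  i=0: run of 'D' x 8 -> '8D'
  i=8: run of 'C' x 6 -> '6C'
  i=14: run of 'H' x 4 -> '4H'
  i=18: run of 'F' x 9 -> '9F'

RLE = 8D6C4H9F


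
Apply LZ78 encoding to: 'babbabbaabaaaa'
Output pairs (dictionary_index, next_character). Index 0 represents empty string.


LZ78 encoding steps:
Dictionary: {0: ''}
Step 1: w='' (idx 0), next='b' -> output (0, 'b'), add 'b' as idx 1
Step 2: w='' (idx 0), next='a' -> output (0, 'a'), add 'a' as idx 2
Step 3: w='b' (idx 1), next='b' -> output (1, 'b'), add 'bb' as idx 3
Step 4: w='a' (idx 2), next='b' -> output (2, 'b'), add 'ab' as idx 4
Step 5: w='b' (idx 1), next='a' -> output (1, 'a'), add 'ba' as idx 5
Step 6: w='ab' (idx 4), next='a' -> output (4, 'a'), add 'aba' as idx 6
Step 7: w='a' (idx 2), next='a' -> output (2, 'a'), add 'aa' as idx 7
Step 8: w='a' (idx 2), end of input -> output (2, '')


Encoded: [(0, 'b'), (0, 'a'), (1, 'b'), (2, 'b'), (1, 'a'), (4, 'a'), (2, 'a'), (2, '')]


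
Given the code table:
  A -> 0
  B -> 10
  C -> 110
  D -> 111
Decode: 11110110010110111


Decoding:
111 -> D
10 -> B
110 -> C
0 -> A
10 -> B
110 -> C
111 -> D


Result: DBCABCD


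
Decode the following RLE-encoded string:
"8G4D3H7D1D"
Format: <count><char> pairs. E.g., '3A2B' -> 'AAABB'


Expanding each <count><char> pair:
  8G -> 'GGGGGGGG'
  4D -> 'DDDD'
  3H -> 'HHH'
  7D -> 'DDDDDDD'
  1D -> 'D'

Decoded = GGGGGGGGDDDDHHHDDDDDDDD


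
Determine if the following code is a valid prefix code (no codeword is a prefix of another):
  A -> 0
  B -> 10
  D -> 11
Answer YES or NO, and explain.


Checking each pair (does one codeword prefix another?):
  A='0' vs B='10': no prefix
  A='0' vs D='11': no prefix
  B='10' vs A='0': no prefix
  B='10' vs D='11': no prefix
  D='11' vs A='0': no prefix
  D='11' vs B='10': no prefix
No violation found over all pairs.

YES -- this is a valid prefix code. No codeword is a prefix of any other codeword.


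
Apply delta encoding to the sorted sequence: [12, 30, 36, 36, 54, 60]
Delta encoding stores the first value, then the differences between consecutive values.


First value: 12
Deltas:
  30 - 12 = 18
  36 - 30 = 6
  36 - 36 = 0
  54 - 36 = 18
  60 - 54 = 6


Delta encoded: [12, 18, 6, 0, 18, 6]


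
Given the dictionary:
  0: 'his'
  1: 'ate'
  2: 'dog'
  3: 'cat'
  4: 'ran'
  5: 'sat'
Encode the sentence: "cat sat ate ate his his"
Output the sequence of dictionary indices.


Look up each word in the dictionary:
  'cat' -> 3
  'sat' -> 5
  'ate' -> 1
  'ate' -> 1
  'his' -> 0
  'his' -> 0

Encoded: [3, 5, 1, 1, 0, 0]


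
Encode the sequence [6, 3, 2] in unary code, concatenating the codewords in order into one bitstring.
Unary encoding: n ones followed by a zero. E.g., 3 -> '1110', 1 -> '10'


Encode each number as n ones followed by a terminating 0:
  6 -> 1111110 (7 bits)
  3 -> 1110 (4 bits)
  2 -> 110 (3 bits)
Total length = 7 + 4 + 3 = 14 bits.

Unary([6, 3, 2]) = 11111101110110 (14 bits)


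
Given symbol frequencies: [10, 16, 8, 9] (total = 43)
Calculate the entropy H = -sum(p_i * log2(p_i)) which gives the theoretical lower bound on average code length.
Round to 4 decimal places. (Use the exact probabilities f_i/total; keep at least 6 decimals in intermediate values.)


Per-symbol terms -p_i * log2(p_i) with p_i = f_i/43:
  p = 10/43 = 0.232558: log2(p) = -2.104337, -p*log2(p) = 0.489381
  p = 16/43 = 0.372093: log2(p) = -1.426265, -p*log2(p) = 0.530703
  p = 8/43 = 0.186047: log2(p) = -2.426265, -p*log2(p) = 0.451398
  p = 9/43 = 0.209302: log2(p) = -2.256340, -p*log2(p) = 0.472257
H = 0.489381 + 0.530703 + 0.451398 + 0.472257 = 1.943739

H = 1.9437 bits/symbol


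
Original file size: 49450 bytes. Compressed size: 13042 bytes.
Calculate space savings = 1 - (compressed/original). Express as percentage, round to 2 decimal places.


ratio = compressed/original = 13042/49450 = 0.263741
savings = 1 - ratio = 1 - 0.263741 = 0.736259
as a percentage: 0.736259 * 100 = 73.63%

Space savings = 1 - 13042/49450 = 73.63%


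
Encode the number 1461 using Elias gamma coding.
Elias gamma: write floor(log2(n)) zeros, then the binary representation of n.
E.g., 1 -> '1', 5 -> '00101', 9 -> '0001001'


num_bits = floor(log2(1461)) + 1 = 11
leading_zeros = num_bits - 1 = 10
binary(1461) = 10110110101

Elias gamma(1461) = '0000000000' + '10110110101' = 000000000010110110101 (21 bits)


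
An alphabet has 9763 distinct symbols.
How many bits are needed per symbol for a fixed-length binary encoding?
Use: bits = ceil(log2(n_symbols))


log2(9763) = 13.2531
Bracket: 2^13 = 8192 < 9763 <= 2^14 = 16384
So ceil(log2(9763)) = 14

bits = ceil(log2(9763)) = ceil(13.2531) = 14 bits


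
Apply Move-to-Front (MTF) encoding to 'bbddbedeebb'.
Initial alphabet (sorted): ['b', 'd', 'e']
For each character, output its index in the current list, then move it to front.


MTF encoding:
'b': index 0 in ['b', 'd', 'e'] -> ['b', 'd', 'e']
'b': index 0 in ['b', 'd', 'e'] -> ['b', 'd', 'e']
'd': index 1 in ['b', 'd', 'e'] -> ['d', 'b', 'e']
'd': index 0 in ['d', 'b', 'e'] -> ['d', 'b', 'e']
'b': index 1 in ['d', 'b', 'e'] -> ['b', 'd', 'e']
'e': index 2 in ['b', 'd', 'e'] -> ['e', 'b', 'd']
'd': index 2 in ['e', 'b', 'd'] -> ['d', 'e', 'b']
'e': index 1 in ['d', 'e', 'b'] -> ['e', 'd', 'b']
'e': index 0 in ['e', 'd', 'b'] -> ['e', 'd', 'b']
'b': index 2 in ['e', 'd', 'b'] -> ['b', 'e', 'd']
'b': index 0 in ['b', 'e', 'd'] -> ['b', 'e', 'd']


Output: [0, 0, 1, 0, 1, 2, 2, 1, 0, 2, 0]


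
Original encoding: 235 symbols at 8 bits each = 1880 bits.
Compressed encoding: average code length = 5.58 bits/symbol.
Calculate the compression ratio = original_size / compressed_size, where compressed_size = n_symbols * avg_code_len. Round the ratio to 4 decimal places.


original_size = n_symbols * orig_bits = 235 * 8 = 1880 bits
compressed_size = n_symbols * avg_code_len = 235 * 5.58 = 1311.3 bits
ratio = original_size / compressed_size = 1880 / 1311.3 = 1.4337

Compression ratio = 1.4337


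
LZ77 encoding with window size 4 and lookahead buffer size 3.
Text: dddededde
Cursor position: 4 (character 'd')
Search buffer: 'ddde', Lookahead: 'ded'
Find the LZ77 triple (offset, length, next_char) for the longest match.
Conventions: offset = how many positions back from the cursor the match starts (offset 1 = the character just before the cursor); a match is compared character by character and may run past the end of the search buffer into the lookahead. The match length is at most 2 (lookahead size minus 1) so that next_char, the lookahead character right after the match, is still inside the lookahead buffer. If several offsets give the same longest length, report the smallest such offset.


Try each offset into the search buffer:
  offset=1 (pos 3, char 'e'): match length 0
  offset=2 (pos 2, char 'd'): match length 2
  offset=3 (pos 1, char 'd'): match length 1
  offset=4 (pos 0, char 'd'): match length 1
Longest match has length 2 at offset 2.
next_char = character at position 4 + 2 = 6 -> 'd'

Best match: offset=2, length=2 (matching 'de' starting at position 2)
LZ77 triple: (2, 2, 'd')


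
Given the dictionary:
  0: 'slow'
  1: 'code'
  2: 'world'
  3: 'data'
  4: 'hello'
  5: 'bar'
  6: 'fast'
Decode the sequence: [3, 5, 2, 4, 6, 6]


Look up each index in the dictionary:
  3 -> 'data'
  5 -> 'bar'
  2 -> 'world'
  4 -> 'hello'
  6 -> 'fast'
  6 -> 'fast'

Decoded: "data bar world hello fast fast"


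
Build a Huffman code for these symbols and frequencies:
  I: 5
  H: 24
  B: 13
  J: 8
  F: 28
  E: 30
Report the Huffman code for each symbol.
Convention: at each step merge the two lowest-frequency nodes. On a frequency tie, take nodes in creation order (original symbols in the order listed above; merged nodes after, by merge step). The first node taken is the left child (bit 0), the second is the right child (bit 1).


Huffman tree construction:
Step 1: Merge I(5) + J(8) = 13
Step 2: Merge B(13) + (I+J)(13) = 26
Step 3: Merge H(24) + (B+(I+J))(26) = 50
Step 4: Merge F(28) + E(30) = 58
Step 5: Merge (H+(B+(I+J)))(50) + (F+E)(58) = 108
Read each symbol's code off the tree from the root (left child = 0, right child = 1).

Codes:
  I: 0110 (length 4)
  H: 00 (length 2)
  B: 010 (length 3)
  J: 0111 (length 4)
  F: 10 (length 2)
  E: 11 (length 2)
Average code length: 255/108 = 2.3611 bits/symbol


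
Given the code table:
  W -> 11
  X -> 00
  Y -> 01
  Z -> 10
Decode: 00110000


Decoding:
00 -> X
11 -> W
00 -> X
00 -> X


Result: XWXX


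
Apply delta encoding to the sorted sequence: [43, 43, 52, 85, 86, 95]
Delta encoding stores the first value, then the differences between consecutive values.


First value: 43
Deltas:
  43 - 43 = 0
  52 - 43 = 9
  85 - 52 = 33
  86 - 85 = 1
  95 - 86 = 9


Delta encoded: [43, 0, 9, 33, 1, 9]


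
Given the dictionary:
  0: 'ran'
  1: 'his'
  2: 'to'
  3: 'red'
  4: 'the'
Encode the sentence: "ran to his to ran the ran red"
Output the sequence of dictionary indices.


Look up each word in the dictionary:
  'ran' -> 0
  'to' -> 2
  'his' -> 1
  'to' -> 2
  'ran' -> 0
  'the' -> 4
  'ran' -> 0
  'red' -> 3

Encoded: [0, 2, 1, 2, 0, 4, 0, 3]


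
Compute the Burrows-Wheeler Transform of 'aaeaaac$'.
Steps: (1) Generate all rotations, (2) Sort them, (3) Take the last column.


Rotations (sorted):
  0: $aaeaaac -> last char: c
  1: aaac$aae -> last char: e
  2: aac$aaea -> last char: a
  3: aaeaaac$ -> last char: $
  4: ac$aaeaa -> last char: a
  5: aeaaac$a -> last char: a
  6: c$aaeaaa -> last char: a
  7: eaaac$aa -> last char: a


BWT = cea$aaaa


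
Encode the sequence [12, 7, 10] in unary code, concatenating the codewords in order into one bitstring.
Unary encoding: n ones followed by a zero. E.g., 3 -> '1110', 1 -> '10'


Encode each number as n ones followed by a terminating 0:
  12 -> 1111111111110 (13 bits)
  7 -> 11111110 (8 bits)
  10 -> 11111111110 (11 bits)
Total length = 13 + 8 + 11 = 32 bits.

Unary([12, 7, 10]) = 11111111111101111111011111111110 (32 bits)


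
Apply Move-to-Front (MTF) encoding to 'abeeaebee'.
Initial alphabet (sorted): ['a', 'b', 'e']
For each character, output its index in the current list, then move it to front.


MTF encoding:
'a': index 0 in ['a', 'b', 'e'] -> ['a', 'b', 'e']
'b': index 1 in ['a', 'b', 'e'] -> ['b', 'a', 'e']
'e': index 2 in ['b', 'a', 'e'] -> ['e', 'b', 'a']
'e': index 0 in ['e', 'b', 'a'] -> ['e', 'b', 'a']
'a': index 2 in ['e', 'b', 'a'] -> ['a', 'e', 'b']
'e': index 1 in ['a', 'e', 'b'] -> ['e', 'a', 'b']
'b': index 2 in ['e', 'a', 'b'] -> ['b', 'e', 'a']
'e': index 1 in ['b', 'e', 'a'] -> ['e', 'b', 'a']
'e': index 0 in ['e', 'b', 'a'] -> ['e', 'b', 'a']


Output: [0, 1, 2, 0, 2, 1, 2, 1, 0]


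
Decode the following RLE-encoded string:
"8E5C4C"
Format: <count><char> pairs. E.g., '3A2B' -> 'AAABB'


Expanding each <count><char> pair:
  8E -> 'EEEEEEEE'
  5C -> 'CCCCC'
  4C -> 'CCCC'

Decoded = EEEEEEEECCCCCCCCC


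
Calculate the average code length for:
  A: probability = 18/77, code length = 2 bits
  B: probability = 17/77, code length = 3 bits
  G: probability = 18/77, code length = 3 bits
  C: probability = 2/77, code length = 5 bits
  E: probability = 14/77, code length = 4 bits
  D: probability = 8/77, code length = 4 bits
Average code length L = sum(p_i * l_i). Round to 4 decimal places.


Weighted contributions p_i * l_i:
  A: (18/77) * 2 = 36/77
  B: (17/77) * 3 = 51/77
  G: (18/77) * 3 = 54/77
  C: (2/77) * 5 = 10/77
  E: (14/77) * 4 = 56/77
  D: (8/77) * 4 = 32/77
Sum = (36 + 51 + 54 + 10 + 56 + 32)/77 = 239/77

L = 239/77 = 3.1039 bits/symbol


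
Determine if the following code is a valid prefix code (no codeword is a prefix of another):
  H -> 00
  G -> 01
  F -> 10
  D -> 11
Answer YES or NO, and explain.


Checking each pair (does one codeword prefix another?):
  H='00' vs G='01': no prefix
  H='00' vs F='10': no prefix
  H='00' vs D='11': no prefix
  G='01' vs H='00': no prefix
  G='01' vs F='10': no prefix
  G='01' vs D='11': no prefix
  F='10' vs H='00': no prefix
  F='10' vs G='01': no prefix
  F='10' vs D='11': no prefix
  D='11' vs H='00': no prefix
  D='11' vs G='01': no prefix
  D='11' vs F='10': no prefix
No violation found over all pairs.

YES -- this is a valid prefix code. No codeword is a prefix of any other codeword.


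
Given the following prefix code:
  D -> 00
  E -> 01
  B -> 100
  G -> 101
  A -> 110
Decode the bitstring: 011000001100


Decoding step by step:
Bits 01 -> E
Bits 100 -> B
Bits 00 -> D
Bits 01 -> E
Bits 100 -> B


Decoded message: EBDEB


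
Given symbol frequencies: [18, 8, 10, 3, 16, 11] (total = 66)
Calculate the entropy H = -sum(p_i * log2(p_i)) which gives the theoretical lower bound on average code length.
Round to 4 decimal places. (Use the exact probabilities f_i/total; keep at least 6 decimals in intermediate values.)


Per-symbol terms -p_i * log2(p_i) with p_i = f_i/66:
  p = 18/66 = 0.272727: log2(p) = -1.874469, -p*log2(p) = 0.511219
  p = 8/66 = 0.121212: log2(p) = -3.044394, -p*log2(p) = 0.369017
  p = 10/66 = 0.151515: log2(p) = -2.722466, -p*log2(p) = 0.412495
  p = 3/66 = 0.045455: log2(p) = -4.459432, -p*log2(p) = 0.202701
  p = 16/66 = 0.242424: log2(p) = -2.044394, -p*log2(p) = 0.495611
  p = 11/66 = 0.166667: log2(p) = -2.584963, -p*log2(p) = 0.430827
H = 0.511219 + 0.369017 + 0.412495 + 0.202701 + 0.495611 + 0.430827 = 2.421870

H = 2.4219 bits/symbol


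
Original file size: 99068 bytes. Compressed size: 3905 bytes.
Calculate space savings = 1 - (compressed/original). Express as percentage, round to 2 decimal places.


ratio = compressed/original = 3905/99068 = 0.039417
savings = 1 - ratio = 1 - 0.039417 = 0.960583
as a percentage: 0.960583 * 100 = 96.06%

Space savings = 1 - 3905/99068 = 96.06%


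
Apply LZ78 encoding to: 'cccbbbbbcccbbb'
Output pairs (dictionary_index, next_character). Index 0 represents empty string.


LZ78 encoding steps:
Dictionary: {0: ''}
Step 1: w='' (idx 0), next='c' -> output (0, 'c'), add 'c' as idx 1
Step 2: w='c' (idx 1), next='c' -> output (1, 'c'), add 'cc' as idx 2
Step 3: w='' (idx 0), next='b' -> output (0, 'b'), add 'b' as idx 3
Step 4: w='b' (idx 3), next='b' -> output (3, 'b'), add 'bb' as idx 4
Step 5: w='bb' (idx 4), next='c' -> output (4, 'c'), add 'bbc' as idx 5
Step 6: w='cc' (idx 2), next='b' -> output (2, 'b'), add 'ccb' as idx 6
Step 7: w='bb' (idx 4), end of input -> output (4, '')


Encoded: [(0, 'c'), (1, 'c'), (0, 'b'), (3, 'b'), (4, 'c'), (2, 'b'), (4, '')]


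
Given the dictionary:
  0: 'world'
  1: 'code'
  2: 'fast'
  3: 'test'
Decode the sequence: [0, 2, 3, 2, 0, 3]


Look up each index in the dictionary:
  0 -> 'world'
  2 -> 'fast'
  3 -> 'test'
  2 -> 'fast'
  0 -> 'world'
  3 -> 'test'

Decoded: "world fast test fast world test"


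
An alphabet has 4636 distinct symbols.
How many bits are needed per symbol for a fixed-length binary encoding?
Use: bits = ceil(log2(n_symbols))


log2(4636) = 12.1787
Bracket: 2^12 = 4096 < 4636 <= 2^13 = 8192
So ceil(log2(4636)) = 13

bits = ceil(log2(4636)) = ceil(12.1787) = 13 bits


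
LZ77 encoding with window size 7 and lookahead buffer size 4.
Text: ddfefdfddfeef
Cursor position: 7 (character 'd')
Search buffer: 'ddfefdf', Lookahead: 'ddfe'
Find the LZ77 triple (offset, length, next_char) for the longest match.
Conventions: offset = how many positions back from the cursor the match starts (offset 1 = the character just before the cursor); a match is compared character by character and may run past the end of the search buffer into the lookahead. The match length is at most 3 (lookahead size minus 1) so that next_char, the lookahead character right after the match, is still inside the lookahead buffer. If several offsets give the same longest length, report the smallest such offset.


Try each offset into the search buffer:
  offset=1 (pos 6, char 'f'): match length 0
  offset=2 (pos 5, char 'd'): match length 1
  offset=3 (pos 4, char 'f'): match length 0
  offset=4 (pos 3, char 'e'): match length 0
  offset=5 (pos 2, char 'f'): match length 0
  offset=6 (pos 1, char 'd'): match length 1
  offset=7 (pos 0, char 'd'): match length 3
Longest match has length 3 at offset 7.
next_char = character at position 7 + 3 = 10 -> 'e'

Best match: offset=7, length=3 (matching 'ddf' starting at position 0)
LZ77 triple: (7, 3, 'e')


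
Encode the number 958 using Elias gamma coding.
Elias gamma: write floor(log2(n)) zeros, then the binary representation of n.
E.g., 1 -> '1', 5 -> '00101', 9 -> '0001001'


num_bits = floor(log2(958)) + 1 = 10
leading_zeros = num_bits - 1 = 9
binary(958) = 1110111110

Elias gamma(958) = '000000000' + '1110111110' = 0000000001110111110 (19 bits)


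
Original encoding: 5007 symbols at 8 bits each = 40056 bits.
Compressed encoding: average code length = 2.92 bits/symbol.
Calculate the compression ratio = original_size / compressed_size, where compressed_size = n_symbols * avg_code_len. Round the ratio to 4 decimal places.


original_size = n_symbols * orig_bits = 5007 * 8 = 40056 bits
compressed_size = n_symbols * avg_code_len = 5007 * 2.92 = 14620.44 bits
ratio = original_size / compressed_size = 40056 / 14620.44 = 2.7397

Compression ratio = 2.7397


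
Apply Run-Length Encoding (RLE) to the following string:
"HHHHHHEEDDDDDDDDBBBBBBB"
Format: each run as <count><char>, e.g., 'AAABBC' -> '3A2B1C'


Scanning runs left to right:
  i=0: run of 'H' x 6 -> '6H'
  i=6: run of 'E' x 2 -> '2E'
  i=8: run of 'D' x 8 -> '8D'
  i=16: run of 'B' x 7 -> '7B'

RLE = 6H2E8D7B


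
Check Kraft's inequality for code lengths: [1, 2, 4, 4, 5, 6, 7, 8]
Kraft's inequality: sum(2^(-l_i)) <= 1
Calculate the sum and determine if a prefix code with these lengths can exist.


Sum = 2^(-1) + 2^(-2) + 2^(-4) + 2^(-4) + 2^(-5) + 2^(-6) + 2^(-7) + 2^(-8)
    = 0.5 + 0.25 + 0.0625 + 0.0625 + 0.03125 + 0.015625 + 0.0078125 + 0.00390625
    = 239/256 = 0.93359375
Since 0.93359375 <= 1, Kraft's inequality IS satisfied.
A prefix code with these lengths CAN exist.

Kraft sum = 0.93359375. Satisfied.


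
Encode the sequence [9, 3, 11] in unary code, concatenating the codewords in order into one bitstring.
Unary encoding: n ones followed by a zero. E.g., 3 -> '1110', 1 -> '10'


Encode each number as n ones followed by a terminating 0:
  9 -> 1111111110 (10 bits)
  3 -> 1110 (4 bits)
  11 -> 111111111110 (12 bits)
Total length = 10 + 4 + 12 = 26 bits.

Unary([9, 3, 11]) = 11111111101110111111111110 (26 bits)


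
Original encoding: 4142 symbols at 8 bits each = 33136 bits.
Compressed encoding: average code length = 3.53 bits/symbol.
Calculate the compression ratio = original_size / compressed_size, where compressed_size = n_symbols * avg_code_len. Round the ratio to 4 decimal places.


original_size = n_symbols * orig_bits = 4142 * 8 = 33136 bits
compressed_size = n_symbols * avg_code_len = 4142 * 3.53 = 14621.26 bits
ratio = original_size / compressed_size = 33136 / 14621.26 = 2.2663

Compression ratio = 2.2663


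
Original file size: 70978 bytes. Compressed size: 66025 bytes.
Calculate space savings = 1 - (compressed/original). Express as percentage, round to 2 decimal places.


ratio = compressed/original = 66025/70978 = 0.930218
savings = 1 - ratio = 1 - 0.930218 = 0.069782
as a percentage: 0.069782 * 100 = 6.98%

Space savings = 1 - 66025/70978 = 6.98%


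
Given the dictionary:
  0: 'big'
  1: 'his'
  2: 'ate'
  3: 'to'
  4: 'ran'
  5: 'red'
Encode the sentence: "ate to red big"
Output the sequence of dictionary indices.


Look up each word in the dictionary:
  'ate' -> 2
  'to' -> 3
  'red' -> 5
  'big' -> 0

Encoded: [2, 3, 5, 0]


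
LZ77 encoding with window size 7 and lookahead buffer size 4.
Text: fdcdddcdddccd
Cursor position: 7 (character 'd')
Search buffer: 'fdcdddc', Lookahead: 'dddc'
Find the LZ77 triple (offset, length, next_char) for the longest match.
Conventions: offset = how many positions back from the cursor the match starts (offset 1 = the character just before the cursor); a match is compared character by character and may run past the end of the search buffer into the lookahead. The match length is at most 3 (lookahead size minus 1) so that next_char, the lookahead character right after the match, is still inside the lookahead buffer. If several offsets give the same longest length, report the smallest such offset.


Try each offset into the search buffer:
  offset=1 (pos 6, char 'c'): match length 0
  offset=2 (pos 5, char 'd'): match length 1
  offset=3 (pos 4, char 'd'): match length 2
  offset=4 (pos 3, char 'd'): match length 3
  offset=5 (pos 2, char 'c'): match length 0
  offset=6 (pos 1, char 'd'): match length 1
  offset=7 (pos 0, char 'f'): match length 0
Longest match has length 3 at offset 4.
next_char = character at position 7 + 3 = 10 -> 'c'

Best match: offset=4, length=3 (matching 'ddd' starting at position 3)
LZ77 triple: (4, 3, 'c')


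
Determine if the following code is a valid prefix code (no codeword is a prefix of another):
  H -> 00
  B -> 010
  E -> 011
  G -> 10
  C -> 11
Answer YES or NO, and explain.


Checking each pair (does one codeword prefix another?):
  H='00' vs B='010': no prefix
  H='00' vs E='011': no prefix
  H='00' vs G='10': no prefix
  H='00' vs C='11': no prefix
  B='010' vs H='00': no prefix
  B='010' vs E='011': no prefix
  B='010' vs G='10': no prefix
  B='010' vs C='11': no prefix
  E='011' vs H='00': no prefix
  E='011' vs B='010': no prefix
  E='011' vs G='10': no prefix
  E='011' vs C='11': no prefix
  G='10' vs H='00': no prefix
  G='10' vs B='010': no prefix
  G='10' vs E='011': no prefix
  G='10' vs C='11': no prefix
  C='11' vs H='00': no prefix
  C='11' vs B='010': no prefix
  C='11' vs E='011': no prefix
  C='11' vs G='10': no prefix
No violation found over all pairs.

YES -- this is a valid prefix code. No codeword is a prefix of any other codeword.


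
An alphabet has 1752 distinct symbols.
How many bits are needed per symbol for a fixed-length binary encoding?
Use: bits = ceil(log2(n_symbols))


log2(1752) = 10.7748
Bracket: 2^10 = 1024 < 1752 <= 2^11 = 2048
So ceil(log2(1752)) = 11

bits = ceil(log2(1752)) = ceil(10.7748) = 11 bits


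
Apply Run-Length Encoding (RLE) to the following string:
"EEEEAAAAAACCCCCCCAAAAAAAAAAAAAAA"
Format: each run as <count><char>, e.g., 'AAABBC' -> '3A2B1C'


Scanning runs left to right:
  i=0: run of 'E' x 4 -> '4E'
  i=4: run of 'A' x 6 -> '6A'
  i=10: run of 'C' x 7 -> '7C'
  i=17: run of 'A' x 15 -> '15A'

RLE = 4E6A7C15A


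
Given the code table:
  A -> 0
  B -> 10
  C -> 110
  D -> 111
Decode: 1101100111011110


Decoding:
110 -> C
110 -> C
0 -> A
111 -> D
0 -> A
111 -> D
10 -> B


Result: CCADADB


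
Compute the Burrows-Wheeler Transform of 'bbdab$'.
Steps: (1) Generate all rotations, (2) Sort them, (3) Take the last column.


Rotations (sorted):
  0: $bbdab -> last char: b
  1: ab$bbd -> last char: d
  2: b$bbda -> last char: a
  3: bbdab$ -> last char: $
  4: bdab$b -> last char: b
  5: dab$bb -> last char: b


BWT = bda$bb


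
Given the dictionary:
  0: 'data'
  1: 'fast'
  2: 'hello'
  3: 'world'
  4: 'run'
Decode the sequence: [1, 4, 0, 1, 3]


Look up each index in the dictionary:
  1 -> 'fast'
  4 -> 'run'
  0 -> 'data'
  1 -> 'fast'
  3 -> 'world'

Decoded: "fast run data fast world"


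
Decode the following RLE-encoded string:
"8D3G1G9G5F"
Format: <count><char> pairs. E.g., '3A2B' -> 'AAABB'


Expanding each <count><char> pair:
  8D -> 'DDDDDDDD'
  3G -> 'GGG'
  1G -> 'G'
  9G -> 'GGGGGGGGG'
  5F -> 'FFFFF'

Decoded = DDDDDDDDGGGGGGGGGGGGGFFFFF


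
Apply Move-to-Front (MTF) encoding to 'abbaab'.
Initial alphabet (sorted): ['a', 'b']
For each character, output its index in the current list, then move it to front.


MTF encoding:
'a': index 0 in ['a', 'b'] -> ['a', 'b']
'b': index 1 in ['a', 'b'] -> ['b', 'a']
'b': index 0 in ['b', 'a'] -> ['b', 'a']
'a': index 1 in ['b', 'a'] -> ['a', 'b']
'a': index 0 in ['a', 'b'] -> ['a', 'b']
'b': index 1 in ['a', 'b'] -> ['b', 'a']


Output: [0, 1, 0, 1, 0, 1]


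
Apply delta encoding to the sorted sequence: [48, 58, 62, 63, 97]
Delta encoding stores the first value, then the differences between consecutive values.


First value: 48
Deltas:
  58 - 48 = 10
  62 - 58 = 4
  63 - 62 = 1
  97 - 63 = 34


Delta encoded: [48, 10, 4, 1, 34]


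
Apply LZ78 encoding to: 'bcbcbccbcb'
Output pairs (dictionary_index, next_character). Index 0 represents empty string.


LZ78 encoding steps:
Dictionary: {0: ''}
Step 1: w='' (idx 0), next='b' -> output (0, 'b'), add 'b' as idx 1
Step 2: w='' (idx 0), next='c' -> output (0, 'c'), add 'c' as idx 2
Step 3: w='b' (idx 1), next='c' -> output (1, 'c'), add 'bc' as idx 3
Step 4: w='bc' (idx 3), next='c' -> output (3, 'c'), add 'bcc' as idx 4
Step 5: w='bc' (idx 3), next='b' -> output (3, 'b'), add 'bcb' as idx 5


Encoded: [(0, 'b'), (0, 'c'), (1, 'c'), (3, 'c'), (3, 'b')]


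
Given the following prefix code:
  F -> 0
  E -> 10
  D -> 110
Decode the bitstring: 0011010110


Decoding step by step:
Bits 0 -> F
Bits 0 -> F
Bits 110 -> D
Bits 10 -> E
Bits 110 -> D


Decoded message: FFDED


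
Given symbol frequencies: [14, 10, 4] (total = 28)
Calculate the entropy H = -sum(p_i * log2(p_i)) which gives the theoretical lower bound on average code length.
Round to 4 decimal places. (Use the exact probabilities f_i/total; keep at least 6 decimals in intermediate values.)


Per-symbol terms -p_i * log2(p_i) with p_i = f_i/28:
  p = 14/28 = 0.500000: log2(p) = -1.000000, -p*log2(p) = 0.500000
  p = 10/28 = 0.357143: log2(p) = -1.485427, -p*log2(p) = 0.530510
  p = 4/28 = 0.142857: log2(p) = -2.807355, -p*log2(p) = 0.401051
H = 0.500000 + 0.530510 + 0.401051 = 1.431561

H = 1.4316 bits/symbol


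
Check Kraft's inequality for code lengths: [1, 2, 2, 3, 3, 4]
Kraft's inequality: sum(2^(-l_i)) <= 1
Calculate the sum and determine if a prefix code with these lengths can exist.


Sum = 2^(-1) + 2^(-2) + 2^(-2) + 2^(-3) + 2^(-3) + 2^(-4)
    = 0.5 + 0.25 + 0.25 + 0.125 + 0.125 + 0.0625
    = 21/16 = 1.3125
Since 1.3125 > 1, Kraft's inequality is NOT satisfied.
A prefix code with these lengths CANNOT exist.

Kraft sum = 1.3125. Not satisfied.


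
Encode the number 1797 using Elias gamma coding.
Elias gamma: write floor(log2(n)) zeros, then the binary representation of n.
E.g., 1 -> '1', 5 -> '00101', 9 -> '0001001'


num_bits = floor(log2(1797)) + 1 = 11
leading_zeros = num_bits - 1 = 10
binary(1797) = 11100000101

Elias gamma(1797) = '0000000000' + '11100000101' = 000000000011100000101 (21 bits)


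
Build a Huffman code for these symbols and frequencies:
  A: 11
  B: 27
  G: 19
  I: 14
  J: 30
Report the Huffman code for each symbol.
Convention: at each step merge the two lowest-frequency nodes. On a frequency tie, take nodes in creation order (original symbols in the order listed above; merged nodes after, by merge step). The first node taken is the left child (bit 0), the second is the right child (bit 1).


Huffman tree construction:
Step 1: Merge A(11) + I(14) = 25
Step 2: Merge G(19) + (A+I)(25) = 44
Step 3: Merge B(27) + J(30) = 57
Step 4: Merge (G+(A+I))(44) + (B+J)(57) = 101
Read each symbol's code off the tree from the root (left child = 0, right child = 1).

Codes:
  A: 010 (length 3)
  B: 10 (length 2)
  G: 00 (length 2)
  I: 011 (length 3)
  J: 11 (length 2)
Average code length: 227/101 = 2.2475 bits/symbol


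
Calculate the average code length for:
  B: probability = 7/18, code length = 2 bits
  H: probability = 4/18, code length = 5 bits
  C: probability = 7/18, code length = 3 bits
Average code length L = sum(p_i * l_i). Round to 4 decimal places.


Weighted contributions p_i * l_i:
  B: (7/18) * 2 = 14/18
  H: (4/18) * 5 = 20/18
  C: (7/18) * 3 = 21/18
Sum = (14 + 20 + 21)/18 = 55/18

L = 55/18 = 3.0556 bits/symbol
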